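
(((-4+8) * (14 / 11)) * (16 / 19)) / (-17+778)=896 / 159049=0.01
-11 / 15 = -0.73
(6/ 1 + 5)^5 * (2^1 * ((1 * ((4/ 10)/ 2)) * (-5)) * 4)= -1288408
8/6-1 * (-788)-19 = 2311/3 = 770.33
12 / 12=1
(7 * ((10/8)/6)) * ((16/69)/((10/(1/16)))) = 7/3312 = 0.00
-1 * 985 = -985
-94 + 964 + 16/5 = 4366/5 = 873.20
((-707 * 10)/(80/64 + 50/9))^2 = 52881984/49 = 1079224.16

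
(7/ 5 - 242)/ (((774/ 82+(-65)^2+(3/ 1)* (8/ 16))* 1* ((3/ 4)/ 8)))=-1052224/ 1736735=-0.61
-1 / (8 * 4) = -1 / 32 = -0.03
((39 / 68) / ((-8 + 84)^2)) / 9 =13 / 1178304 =0.00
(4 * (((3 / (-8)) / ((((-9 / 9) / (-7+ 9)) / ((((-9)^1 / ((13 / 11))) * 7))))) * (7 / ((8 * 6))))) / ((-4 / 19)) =92169 / 832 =110.78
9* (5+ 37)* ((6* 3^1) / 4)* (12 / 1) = 20412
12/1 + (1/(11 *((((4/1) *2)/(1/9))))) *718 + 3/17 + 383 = 2666431/6732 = 396.08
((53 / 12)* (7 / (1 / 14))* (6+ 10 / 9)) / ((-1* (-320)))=2597 / 270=9.62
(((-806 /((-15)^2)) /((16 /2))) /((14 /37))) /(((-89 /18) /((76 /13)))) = 21793 /15575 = 1.40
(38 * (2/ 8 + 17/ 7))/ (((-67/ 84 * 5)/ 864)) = -1477440/ 67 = -22051.34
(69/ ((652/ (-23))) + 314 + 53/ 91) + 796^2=37612224899/ 59332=633928.15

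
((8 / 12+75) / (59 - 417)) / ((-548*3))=227 / 1765656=0.00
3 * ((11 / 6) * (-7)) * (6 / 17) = -231 / 17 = -13.59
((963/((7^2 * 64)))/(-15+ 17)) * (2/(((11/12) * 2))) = 2889/17248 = 0.17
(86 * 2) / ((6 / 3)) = 86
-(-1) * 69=69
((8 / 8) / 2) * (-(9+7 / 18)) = -4.69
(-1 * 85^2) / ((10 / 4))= -2890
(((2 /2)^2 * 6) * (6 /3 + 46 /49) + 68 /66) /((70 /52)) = 784628 /56595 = 13.86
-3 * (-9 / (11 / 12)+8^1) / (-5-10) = -4 / 11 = -0.36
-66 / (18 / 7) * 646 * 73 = -1210388.67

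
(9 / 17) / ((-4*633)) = -3 / 14348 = -0.00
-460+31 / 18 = -8249 / 18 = -458.28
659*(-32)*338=-7127744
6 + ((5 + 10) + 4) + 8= 33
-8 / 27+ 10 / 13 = 166 / 351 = 0.47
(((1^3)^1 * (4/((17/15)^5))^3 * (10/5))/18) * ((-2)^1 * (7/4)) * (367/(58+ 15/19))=-75996581985351562500000/3197326548536464240781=-23.77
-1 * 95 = -95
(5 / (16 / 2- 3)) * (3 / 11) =3 / 11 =0.27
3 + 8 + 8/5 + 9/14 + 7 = 1417/70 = 20.24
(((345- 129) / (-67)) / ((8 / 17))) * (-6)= 2754 / 67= 41.10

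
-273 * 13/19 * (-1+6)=-17745/19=-933.95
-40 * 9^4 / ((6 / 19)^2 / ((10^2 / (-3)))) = 87723000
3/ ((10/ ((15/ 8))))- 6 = -87/ 16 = -5.44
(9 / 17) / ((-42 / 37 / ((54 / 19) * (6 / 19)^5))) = -0.00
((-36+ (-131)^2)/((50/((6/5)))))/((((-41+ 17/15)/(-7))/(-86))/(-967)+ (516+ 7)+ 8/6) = 1794428055/2289242254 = 0.78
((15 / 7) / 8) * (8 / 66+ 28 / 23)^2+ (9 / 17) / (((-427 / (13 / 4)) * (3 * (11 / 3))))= 2674081211 / 5575695972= 0.48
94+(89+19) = 202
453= 453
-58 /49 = -1.18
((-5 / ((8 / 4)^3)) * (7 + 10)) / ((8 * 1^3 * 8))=-85 / 512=-0.17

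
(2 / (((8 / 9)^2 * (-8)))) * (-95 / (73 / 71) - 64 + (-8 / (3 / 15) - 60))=1516077 / 18688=81.13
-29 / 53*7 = -203 / 53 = -3.83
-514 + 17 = -497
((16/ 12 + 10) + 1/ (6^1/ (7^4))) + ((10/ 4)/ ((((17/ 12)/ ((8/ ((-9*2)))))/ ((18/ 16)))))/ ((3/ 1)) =13981/ 34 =411.21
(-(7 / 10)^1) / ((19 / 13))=-91 / 190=-0.48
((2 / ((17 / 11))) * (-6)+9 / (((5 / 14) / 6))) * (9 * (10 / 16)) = 13716 / 17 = 806.82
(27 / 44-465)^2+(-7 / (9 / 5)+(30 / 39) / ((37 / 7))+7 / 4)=215652.70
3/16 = 0.19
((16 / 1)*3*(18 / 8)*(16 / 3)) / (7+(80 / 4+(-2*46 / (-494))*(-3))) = 47424 / 2177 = 21.78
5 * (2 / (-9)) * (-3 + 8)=-5.56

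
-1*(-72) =72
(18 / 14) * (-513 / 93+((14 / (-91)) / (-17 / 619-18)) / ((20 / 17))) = -2229645213 / 314795390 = -7.08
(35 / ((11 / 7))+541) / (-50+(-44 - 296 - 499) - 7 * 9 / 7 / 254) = -1573784 / 2483965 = -0.63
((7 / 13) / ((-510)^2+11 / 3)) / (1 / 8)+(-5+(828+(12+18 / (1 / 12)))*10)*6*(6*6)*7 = 23127200754864 / 1449149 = 15959160.00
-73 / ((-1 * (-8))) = -73 / 8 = -9.12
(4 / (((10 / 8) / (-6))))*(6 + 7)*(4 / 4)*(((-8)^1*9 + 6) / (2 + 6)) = 10296 / 5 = 2059.20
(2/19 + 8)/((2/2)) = 154/19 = 8.11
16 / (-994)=-8 / 497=-0.02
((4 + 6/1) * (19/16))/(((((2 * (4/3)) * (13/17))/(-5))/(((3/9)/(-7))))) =8075/5824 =1.39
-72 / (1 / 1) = -72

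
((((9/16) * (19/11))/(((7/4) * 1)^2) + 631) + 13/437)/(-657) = -16523263/17194639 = -0.96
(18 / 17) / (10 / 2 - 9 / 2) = 36 / 17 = 2.12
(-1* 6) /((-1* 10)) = 3 /5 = 0.60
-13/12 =-1.08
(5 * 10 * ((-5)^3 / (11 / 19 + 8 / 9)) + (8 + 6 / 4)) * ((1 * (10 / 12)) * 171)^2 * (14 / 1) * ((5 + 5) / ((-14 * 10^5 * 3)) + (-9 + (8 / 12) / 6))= 8623060288947673 / 803200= 10735881833.85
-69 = -69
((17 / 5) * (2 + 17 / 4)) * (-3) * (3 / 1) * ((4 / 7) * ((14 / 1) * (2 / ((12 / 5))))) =-1275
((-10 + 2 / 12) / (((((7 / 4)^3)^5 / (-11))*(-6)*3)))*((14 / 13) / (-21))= 348429221888 / 4999182269969979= 0.00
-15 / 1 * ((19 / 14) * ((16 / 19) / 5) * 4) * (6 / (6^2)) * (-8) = 128 / 7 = 18.29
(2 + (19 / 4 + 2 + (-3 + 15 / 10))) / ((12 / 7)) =203 / 48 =4.23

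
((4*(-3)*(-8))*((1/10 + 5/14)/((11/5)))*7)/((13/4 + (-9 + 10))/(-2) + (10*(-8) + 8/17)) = -1.71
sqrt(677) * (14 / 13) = 14 * sqrt(677) / 13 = 28.02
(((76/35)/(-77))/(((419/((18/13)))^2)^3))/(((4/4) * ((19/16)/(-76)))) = 165435457536/70388712449721923139537655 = 0.00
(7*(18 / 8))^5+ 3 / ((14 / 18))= 6947083449 / 7168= 969180.17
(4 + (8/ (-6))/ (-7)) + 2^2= 172/ 21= 8.19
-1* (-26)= 26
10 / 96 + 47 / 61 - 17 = -47215 / 2928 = -16.13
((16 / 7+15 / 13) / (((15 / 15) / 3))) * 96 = 90144 / 91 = 990.59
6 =6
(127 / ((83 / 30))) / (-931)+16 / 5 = 3.15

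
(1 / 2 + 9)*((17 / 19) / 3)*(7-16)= -51 / 2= -25.50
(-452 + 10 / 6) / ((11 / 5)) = -6755 / 33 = -204.70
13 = 13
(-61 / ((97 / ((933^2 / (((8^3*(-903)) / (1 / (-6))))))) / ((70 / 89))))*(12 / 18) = -29499905 / 285096192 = -0.10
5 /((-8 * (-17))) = 5 /136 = 0.04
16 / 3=5.33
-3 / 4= -0.75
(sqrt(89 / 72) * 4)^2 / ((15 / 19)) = 3382 / 135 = 25.05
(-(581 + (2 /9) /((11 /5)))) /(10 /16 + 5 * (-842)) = 460232 /3333825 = 0.14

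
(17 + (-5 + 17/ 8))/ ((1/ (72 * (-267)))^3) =-100350543708864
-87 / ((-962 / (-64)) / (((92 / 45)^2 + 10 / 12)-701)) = 1307898608 / 324675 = 4028.33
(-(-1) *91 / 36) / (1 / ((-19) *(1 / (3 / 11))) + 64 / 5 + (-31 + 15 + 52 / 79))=-7512505 / 7596756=-0.99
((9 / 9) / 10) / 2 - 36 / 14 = -2.52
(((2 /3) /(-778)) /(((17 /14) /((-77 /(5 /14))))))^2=227768464 /9839648025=0.02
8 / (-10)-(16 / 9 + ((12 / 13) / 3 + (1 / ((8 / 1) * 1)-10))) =32711 / 4680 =6.99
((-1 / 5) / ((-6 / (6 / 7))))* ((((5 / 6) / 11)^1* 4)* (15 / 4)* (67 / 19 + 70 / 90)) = 1840 / 13167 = 0.14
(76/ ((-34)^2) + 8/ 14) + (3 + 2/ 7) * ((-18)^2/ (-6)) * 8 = -2870215/ 2023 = -1418.79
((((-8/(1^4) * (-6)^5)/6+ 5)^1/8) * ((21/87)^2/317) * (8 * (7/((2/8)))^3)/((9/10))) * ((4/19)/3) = 446307868160/136764261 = 3263.34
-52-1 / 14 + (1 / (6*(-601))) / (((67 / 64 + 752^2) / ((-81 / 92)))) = -364708844521317 / 7004010731606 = -52.07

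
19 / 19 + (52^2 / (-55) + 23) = -1384 / 55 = -25.16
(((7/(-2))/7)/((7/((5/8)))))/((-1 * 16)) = 0.00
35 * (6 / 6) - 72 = -37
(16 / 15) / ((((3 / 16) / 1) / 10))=512 / 9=56.89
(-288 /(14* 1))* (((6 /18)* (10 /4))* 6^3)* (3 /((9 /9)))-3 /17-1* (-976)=-1205797 /119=-10132.75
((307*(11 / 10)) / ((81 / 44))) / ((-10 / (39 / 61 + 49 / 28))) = -21656701 / 494100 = -43.83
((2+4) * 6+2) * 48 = 1824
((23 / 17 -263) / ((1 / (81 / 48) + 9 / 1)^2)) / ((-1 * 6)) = 540432 / 1140377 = 0.47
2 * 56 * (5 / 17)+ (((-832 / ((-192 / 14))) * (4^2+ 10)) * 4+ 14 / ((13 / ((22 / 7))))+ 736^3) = 398694601.66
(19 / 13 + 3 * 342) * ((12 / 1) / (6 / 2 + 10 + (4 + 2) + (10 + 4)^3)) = 53428 / 11973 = 4.46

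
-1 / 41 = -0.02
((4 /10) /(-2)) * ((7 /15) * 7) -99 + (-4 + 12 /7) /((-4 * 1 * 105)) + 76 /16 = -1394999 /14700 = -94.90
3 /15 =1 /5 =0.20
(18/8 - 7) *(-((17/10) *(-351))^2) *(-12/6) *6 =-2029490073/100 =-20294900.73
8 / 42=4 / 21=0.19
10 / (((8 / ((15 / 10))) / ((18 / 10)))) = 27 / 8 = 3.38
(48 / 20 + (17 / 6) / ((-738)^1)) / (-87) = -53051 / 1926180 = -0.03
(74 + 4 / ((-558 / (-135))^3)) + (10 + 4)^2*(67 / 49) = 20380419 / 59582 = 342.06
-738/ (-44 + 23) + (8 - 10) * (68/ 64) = 1849/ 56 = 33.02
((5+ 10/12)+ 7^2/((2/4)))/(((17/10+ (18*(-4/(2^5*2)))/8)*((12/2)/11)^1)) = 548240/4491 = 122.08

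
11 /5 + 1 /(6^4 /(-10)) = 7103 /3240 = 2.19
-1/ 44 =-0.02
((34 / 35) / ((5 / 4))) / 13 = 136 / 2275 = 0.06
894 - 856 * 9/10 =618/5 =123.60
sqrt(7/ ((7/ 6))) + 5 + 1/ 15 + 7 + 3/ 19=sqrt(6) + 3484/ 285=14.67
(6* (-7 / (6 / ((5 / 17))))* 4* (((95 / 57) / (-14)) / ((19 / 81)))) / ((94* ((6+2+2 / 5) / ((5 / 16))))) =5625 / 3400544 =0.00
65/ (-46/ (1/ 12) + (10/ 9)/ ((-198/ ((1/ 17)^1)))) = -0.12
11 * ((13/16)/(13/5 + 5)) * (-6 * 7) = -15015/304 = -49.39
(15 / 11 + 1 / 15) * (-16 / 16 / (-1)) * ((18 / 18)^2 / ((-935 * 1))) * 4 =-0.01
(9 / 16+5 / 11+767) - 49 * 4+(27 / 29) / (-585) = 189771847 / 331760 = 572.02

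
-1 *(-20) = 20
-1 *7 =-7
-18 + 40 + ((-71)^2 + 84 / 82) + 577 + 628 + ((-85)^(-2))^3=96938740001093791 / 15463130140625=6269.02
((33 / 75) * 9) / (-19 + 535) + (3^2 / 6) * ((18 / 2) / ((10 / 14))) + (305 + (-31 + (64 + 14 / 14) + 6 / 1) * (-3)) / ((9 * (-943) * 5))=689859461 / 36494100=18.90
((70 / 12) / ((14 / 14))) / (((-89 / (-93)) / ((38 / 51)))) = 20615 / 4539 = 4.54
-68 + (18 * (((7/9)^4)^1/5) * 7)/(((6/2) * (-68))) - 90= -58759627/371790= -158.05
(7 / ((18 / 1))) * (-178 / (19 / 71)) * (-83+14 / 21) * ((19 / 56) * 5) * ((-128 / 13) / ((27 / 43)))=-413009840 / 729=-566542.99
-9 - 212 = -221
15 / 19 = 0.79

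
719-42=677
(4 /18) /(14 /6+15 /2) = 4 /177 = 0.02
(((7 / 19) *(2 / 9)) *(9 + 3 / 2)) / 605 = 49 / 34485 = 0.00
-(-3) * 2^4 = 48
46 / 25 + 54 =1396 / 25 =55.84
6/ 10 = 3/ 5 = 0.60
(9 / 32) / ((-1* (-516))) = 3 / 5504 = 0.00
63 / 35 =9 / 5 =1.80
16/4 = 4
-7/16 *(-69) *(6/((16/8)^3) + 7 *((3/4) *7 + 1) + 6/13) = 564627/416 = 1357.28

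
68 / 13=5.23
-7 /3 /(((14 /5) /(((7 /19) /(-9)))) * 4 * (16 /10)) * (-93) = -5425 /10944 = -0.50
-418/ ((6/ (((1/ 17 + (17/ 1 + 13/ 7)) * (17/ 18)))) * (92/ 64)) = -3763672/ 4347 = -865.81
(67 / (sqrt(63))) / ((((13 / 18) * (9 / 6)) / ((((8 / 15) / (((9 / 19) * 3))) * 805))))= 936928 * sqrt(7) / 1053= 2354.11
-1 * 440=-440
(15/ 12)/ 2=0.62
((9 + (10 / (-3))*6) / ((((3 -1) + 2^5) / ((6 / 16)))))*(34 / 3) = -11 / 8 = -1.38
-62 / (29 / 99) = -6138 / 29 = -211.66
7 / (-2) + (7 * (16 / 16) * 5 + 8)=79 / 2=39.50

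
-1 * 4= -4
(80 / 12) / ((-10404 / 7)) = -35 / 7803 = -0.00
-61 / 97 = -0.63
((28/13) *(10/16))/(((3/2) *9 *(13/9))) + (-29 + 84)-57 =-1.93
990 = 990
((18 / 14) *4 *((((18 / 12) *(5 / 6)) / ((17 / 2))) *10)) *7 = 900 / 17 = 52.94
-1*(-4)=4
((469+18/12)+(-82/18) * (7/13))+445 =213653/234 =913.05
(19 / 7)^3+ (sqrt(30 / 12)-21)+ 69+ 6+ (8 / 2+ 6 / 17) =sqrt(10) / 2+ 456859 / 5831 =79.93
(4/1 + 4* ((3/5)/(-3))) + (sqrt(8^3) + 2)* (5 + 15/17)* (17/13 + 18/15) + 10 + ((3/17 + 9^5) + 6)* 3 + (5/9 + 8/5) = 52160* sqrt(2)/221 + 1762357301/9945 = 177544.17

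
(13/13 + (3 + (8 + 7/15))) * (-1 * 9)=-112.20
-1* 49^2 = -2401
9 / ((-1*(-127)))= 9 / 127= 0.07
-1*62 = -62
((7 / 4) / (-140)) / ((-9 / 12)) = 1 / 60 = 0.02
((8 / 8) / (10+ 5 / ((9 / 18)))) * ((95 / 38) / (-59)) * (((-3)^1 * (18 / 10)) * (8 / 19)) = 27 / 5605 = 0.00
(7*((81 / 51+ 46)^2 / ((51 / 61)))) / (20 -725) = -279463387 / 10390995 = -26.89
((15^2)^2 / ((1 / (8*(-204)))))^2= 6826064400000000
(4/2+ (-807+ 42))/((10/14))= -5341/5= -1068.20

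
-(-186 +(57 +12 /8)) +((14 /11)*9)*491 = 126537 /22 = 5751.68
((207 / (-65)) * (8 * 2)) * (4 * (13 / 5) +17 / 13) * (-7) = 17643024 / 4225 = 4175.86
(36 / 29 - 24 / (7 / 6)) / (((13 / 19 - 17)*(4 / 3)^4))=1509759 / 4027520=0.37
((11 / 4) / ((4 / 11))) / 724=121 / 11584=0.01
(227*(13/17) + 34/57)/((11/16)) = 2700560/10659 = 253.36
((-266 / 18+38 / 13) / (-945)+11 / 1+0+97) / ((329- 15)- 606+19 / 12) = -47769628 / 128439675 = -0.37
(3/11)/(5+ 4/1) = 1/33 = 0.03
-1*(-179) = 179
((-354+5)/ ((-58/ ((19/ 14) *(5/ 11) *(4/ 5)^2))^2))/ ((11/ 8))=-16126592/ 1371229475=-0.01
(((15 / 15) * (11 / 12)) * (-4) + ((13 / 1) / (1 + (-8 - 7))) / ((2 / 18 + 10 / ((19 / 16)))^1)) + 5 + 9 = 626537 / 61278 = 10.22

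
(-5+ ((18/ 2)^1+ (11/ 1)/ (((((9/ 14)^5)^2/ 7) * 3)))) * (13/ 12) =72521961999383/ 31381059609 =2311.01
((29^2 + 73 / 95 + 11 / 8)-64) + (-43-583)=116389 / 760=153.14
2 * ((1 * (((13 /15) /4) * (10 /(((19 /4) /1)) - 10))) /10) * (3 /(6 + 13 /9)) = -351 /2546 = -0.14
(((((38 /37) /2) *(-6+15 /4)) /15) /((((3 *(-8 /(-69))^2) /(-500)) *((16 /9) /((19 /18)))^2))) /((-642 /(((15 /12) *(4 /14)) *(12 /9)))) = -453551375 /1816199168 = -0.25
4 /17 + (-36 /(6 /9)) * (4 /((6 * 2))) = -302 /17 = -17.76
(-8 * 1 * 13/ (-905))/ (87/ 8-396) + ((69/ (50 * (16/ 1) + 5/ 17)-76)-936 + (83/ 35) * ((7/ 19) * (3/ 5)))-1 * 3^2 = -18857927243849/ 18481100025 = -1020.39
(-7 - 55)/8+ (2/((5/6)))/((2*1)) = -131/20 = -6.55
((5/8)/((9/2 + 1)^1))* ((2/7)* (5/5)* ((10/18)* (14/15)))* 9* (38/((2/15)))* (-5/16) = -2375/176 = -13.49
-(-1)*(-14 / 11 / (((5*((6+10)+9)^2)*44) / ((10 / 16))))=-0.00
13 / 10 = 1.30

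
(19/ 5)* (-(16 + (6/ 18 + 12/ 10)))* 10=-9994/ 15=-666.27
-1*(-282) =282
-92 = -92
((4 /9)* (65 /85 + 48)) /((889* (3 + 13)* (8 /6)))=829 /725424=0.00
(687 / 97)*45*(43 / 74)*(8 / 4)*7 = 9305415 / 3589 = 2592.76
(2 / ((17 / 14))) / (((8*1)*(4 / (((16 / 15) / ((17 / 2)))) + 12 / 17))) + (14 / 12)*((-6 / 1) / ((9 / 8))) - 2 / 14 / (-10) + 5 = -159731 / 132930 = -1.20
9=9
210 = 210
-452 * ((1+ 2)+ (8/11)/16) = -15142/11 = -1376.55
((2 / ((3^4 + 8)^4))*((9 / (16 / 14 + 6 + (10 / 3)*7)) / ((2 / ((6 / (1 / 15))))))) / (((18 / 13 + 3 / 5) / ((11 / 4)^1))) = 405405 / 690666588928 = 0.00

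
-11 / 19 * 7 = -77 / 19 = -4.05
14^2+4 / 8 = 196.50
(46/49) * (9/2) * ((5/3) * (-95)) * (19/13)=-622725/637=-977.59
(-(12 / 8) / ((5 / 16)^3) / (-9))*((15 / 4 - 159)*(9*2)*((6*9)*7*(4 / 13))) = -2884460544 / 1625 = -1775052.64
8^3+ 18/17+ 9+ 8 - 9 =521.06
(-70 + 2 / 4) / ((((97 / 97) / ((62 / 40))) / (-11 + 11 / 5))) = 47399 / 50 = 947.98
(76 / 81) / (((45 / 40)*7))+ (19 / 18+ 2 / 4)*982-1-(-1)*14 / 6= 1529.01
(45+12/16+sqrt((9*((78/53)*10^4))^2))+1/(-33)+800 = 932556655/6996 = 133298.55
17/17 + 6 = 7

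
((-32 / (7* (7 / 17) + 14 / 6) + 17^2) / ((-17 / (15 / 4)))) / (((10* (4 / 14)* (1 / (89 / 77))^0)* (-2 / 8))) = 6639 / 76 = 87.36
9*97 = 873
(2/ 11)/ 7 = 2/ 77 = 0.03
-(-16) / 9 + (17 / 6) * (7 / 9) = 215 / 54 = 3.98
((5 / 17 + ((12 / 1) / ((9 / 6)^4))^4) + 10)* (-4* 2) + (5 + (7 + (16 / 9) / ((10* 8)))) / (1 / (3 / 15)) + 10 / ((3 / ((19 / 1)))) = -60795275497 / 225862425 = -269.17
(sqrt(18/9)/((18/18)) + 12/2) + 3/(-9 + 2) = sqrt(2) + 39/7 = 6.99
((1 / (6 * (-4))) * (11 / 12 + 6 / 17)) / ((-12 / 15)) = 1295 / 19584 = 0.07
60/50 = 6/5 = 1.20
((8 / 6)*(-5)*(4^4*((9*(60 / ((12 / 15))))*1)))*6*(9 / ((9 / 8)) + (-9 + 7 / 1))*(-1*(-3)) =-124416000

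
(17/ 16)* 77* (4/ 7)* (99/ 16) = 18513/ 64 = 289.27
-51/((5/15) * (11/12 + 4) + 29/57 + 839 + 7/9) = -11628/191959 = -0.06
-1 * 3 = -3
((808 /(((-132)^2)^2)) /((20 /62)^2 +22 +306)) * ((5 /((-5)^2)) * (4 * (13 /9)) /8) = 1261793 /1076919490563840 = 0.00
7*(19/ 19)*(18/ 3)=42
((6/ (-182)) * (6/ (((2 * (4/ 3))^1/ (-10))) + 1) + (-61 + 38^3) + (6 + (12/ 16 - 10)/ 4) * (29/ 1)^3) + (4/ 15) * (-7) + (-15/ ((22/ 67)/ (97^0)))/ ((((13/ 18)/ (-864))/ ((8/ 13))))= 557085741781/ 3123120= 178374.75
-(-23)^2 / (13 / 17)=-8993 / 13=-691.77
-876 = -876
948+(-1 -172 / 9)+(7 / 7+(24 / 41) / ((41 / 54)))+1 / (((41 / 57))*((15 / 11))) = 70401241 / 75645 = 930.68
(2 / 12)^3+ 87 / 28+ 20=34945 / 1512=23.11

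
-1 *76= -76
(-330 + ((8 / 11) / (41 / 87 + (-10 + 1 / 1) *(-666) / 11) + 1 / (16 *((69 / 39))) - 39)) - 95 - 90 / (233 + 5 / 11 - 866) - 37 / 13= -4053818650766617 / 8686744100944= -466.67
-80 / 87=-0.92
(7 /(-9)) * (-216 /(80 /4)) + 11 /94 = 4003 /470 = 8.52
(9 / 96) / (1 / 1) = 3 / 32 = 0.09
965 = 965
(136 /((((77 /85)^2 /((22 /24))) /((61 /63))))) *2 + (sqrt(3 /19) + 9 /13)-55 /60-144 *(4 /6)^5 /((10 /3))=sqrt(57) /19 + 7635396997 /26486460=288.67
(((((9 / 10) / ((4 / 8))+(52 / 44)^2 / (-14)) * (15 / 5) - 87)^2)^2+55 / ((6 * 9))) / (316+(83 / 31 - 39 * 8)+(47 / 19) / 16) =3682419753801708977232413783 / 559193510658327496875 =6585233.35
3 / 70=0.04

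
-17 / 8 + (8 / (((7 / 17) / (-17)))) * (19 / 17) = -20791 / 56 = -371.27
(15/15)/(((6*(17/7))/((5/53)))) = 35/5406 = 0.01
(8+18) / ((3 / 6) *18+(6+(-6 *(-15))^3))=26 / 729015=0.00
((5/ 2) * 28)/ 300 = 7/ 30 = 0.23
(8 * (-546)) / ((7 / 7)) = -4368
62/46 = 31/23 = 1.35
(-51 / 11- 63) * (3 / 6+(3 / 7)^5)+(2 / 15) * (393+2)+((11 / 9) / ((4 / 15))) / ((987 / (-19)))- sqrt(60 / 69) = 5562530497 / 312811884- 2 * sqrt(115) / 23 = 16.85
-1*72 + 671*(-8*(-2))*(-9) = -96696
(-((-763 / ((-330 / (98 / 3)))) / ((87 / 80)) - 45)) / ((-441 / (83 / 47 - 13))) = -71696 / 115101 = -0.62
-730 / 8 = -365 / 4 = -91.25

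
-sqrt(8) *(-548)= 1096 *sqrt(2)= 1549.98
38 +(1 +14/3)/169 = 19283/507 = 38.03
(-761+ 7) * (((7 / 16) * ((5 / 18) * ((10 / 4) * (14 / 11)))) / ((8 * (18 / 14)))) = -28.35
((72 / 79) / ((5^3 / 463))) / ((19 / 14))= 466704 / 187625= 2.49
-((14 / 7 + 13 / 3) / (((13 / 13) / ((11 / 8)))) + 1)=-233 / 24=-9.71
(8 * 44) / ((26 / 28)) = 4928 / 13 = 379.08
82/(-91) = -82/91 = -0.90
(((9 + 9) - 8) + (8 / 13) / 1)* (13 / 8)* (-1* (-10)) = 345 / 2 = 172.50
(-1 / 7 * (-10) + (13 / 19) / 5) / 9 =347 / 1995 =0.17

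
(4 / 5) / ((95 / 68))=272 / 475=0.57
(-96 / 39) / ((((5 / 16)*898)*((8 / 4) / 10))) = -256 / 5837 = -0.04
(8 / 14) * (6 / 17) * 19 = 456 / 119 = 3.83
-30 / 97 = -0.31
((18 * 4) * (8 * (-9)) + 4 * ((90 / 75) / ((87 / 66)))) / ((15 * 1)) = -250384 / 725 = -345.36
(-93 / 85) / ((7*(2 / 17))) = -93 / 70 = -1.33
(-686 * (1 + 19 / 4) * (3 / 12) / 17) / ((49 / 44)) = -1771 / 34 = -52.09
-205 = -205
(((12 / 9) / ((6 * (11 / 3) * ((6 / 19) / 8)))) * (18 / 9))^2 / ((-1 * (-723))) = 0.01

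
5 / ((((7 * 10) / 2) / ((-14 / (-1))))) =2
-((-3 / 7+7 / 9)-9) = 545 / 63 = 8.65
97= 97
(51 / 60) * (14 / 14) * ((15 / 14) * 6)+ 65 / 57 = 10541 / 1596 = 6.60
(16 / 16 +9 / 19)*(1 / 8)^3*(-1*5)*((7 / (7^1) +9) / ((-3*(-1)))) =-175 / 3648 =-0.05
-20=-20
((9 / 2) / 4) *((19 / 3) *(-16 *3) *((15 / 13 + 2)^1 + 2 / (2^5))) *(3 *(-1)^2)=-343197 / 104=-3299.97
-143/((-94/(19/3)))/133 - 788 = -1555369/1974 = -787.93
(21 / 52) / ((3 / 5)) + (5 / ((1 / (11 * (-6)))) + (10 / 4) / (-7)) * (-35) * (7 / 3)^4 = 1443604085 / 4212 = 342736.01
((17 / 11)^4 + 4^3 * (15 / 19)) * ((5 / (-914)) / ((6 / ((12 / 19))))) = -78211295 / 2415428257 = -0.03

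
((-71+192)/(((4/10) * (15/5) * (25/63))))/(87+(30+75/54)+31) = 1.70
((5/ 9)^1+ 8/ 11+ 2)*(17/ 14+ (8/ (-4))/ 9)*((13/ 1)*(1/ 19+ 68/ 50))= 1288625/ 21546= 59.81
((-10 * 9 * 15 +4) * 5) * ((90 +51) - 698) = 3748610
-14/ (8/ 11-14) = 77/ 73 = 1.05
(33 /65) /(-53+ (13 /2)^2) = -0.05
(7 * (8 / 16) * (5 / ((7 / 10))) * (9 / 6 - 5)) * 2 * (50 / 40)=-875 / 4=-218.75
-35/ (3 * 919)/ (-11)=0.00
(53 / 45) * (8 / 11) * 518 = 219632 / 495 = 443.70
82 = 82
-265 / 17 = -15.59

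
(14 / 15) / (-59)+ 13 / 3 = 3821 / 885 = 4.32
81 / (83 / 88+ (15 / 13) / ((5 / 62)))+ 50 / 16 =1177487 / 139576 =8.44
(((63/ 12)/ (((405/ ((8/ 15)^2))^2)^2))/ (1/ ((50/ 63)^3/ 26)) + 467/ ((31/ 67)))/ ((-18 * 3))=-21373100529446531881328071/ 1143487177164290757093750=-18.69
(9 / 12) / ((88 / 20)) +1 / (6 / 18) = 279 / 88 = 3.17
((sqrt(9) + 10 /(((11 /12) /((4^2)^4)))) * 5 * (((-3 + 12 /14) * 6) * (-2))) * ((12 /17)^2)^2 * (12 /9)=1644456038400 /54043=30428659.37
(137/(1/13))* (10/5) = 3562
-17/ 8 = -2.12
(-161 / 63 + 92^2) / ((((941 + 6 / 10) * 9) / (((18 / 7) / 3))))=4945 / 5778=0.86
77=77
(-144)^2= 20736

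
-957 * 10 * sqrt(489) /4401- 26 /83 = -3190 * sqrt(489) /1467- 26 /83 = -48.40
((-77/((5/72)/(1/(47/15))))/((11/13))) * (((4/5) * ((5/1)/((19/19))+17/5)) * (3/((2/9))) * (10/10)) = -44579808/1175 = -37940.26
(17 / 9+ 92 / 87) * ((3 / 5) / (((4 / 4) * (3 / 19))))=14611 / 1305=11.20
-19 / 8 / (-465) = 19 / 3720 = 0.01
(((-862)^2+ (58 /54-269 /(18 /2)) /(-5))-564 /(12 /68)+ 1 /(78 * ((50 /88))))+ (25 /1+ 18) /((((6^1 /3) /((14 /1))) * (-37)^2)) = 8887847670467 /12012975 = 739854.01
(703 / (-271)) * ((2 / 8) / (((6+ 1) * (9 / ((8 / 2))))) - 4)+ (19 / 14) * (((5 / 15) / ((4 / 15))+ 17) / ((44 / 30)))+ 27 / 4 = 33.97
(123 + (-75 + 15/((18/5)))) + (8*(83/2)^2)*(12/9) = 110537/6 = 18422.83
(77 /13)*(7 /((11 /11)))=539 /13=41.46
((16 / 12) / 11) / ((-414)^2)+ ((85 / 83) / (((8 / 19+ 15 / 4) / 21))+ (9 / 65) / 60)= 249484856894161 / 48365461673100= 5.16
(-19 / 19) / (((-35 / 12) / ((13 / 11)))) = 156 / 385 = 0.41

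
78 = 78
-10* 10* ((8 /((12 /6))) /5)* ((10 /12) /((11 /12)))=-800 /11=-72.73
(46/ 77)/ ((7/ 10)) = 460/ 539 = 0.85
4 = 4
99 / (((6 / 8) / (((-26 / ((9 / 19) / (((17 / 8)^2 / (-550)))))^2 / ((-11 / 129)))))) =-219107905627 / 696960000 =-314.38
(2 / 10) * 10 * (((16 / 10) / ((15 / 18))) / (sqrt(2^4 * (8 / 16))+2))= 0.80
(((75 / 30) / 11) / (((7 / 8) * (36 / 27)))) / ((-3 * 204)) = -5 / 15708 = -0.00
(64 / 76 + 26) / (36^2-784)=255 / 4864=0.05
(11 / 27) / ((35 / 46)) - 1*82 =-76984 / 945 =-81.46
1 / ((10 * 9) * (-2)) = -1 / 180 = -0.01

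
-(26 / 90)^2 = -0.08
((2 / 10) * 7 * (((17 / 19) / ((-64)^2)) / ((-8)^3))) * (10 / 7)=-17 / 19922944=-0.00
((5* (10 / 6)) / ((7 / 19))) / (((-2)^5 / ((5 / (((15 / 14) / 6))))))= -475 / 24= -19.79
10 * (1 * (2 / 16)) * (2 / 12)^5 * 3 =0.00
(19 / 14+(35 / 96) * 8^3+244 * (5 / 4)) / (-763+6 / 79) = -1635853 / 2531382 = -0.65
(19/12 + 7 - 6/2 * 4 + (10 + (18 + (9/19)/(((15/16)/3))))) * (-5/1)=-29753/228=-130.50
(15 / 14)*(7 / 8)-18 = -273 / 16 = -17.06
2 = 2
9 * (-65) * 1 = -585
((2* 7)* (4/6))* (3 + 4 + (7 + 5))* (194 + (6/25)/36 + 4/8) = 7760816/225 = 34492.52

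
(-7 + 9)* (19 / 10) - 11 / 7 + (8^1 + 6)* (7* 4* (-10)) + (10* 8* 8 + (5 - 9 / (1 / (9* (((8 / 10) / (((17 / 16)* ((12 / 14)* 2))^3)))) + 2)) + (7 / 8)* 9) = -228134162341 / 69807080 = -3268.07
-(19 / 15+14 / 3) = -5.93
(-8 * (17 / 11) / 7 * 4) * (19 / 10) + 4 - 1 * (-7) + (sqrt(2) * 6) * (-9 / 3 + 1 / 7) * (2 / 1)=-240 * sqrt(2) / 7 - 933 / 385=-50.91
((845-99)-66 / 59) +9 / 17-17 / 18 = 13440595 / 18054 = 744.47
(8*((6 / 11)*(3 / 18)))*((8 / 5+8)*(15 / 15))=384 / 55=6.98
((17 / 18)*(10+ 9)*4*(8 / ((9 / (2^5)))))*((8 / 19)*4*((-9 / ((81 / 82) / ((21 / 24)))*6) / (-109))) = 1509.00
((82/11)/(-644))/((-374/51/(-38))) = -2337/38962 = -0.06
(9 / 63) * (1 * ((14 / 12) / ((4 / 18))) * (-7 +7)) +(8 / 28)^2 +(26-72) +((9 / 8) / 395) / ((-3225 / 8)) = -955406397 / 20806625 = -45.92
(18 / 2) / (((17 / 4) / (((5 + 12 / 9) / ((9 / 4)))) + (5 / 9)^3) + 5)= 1994544 / 1480691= 1.35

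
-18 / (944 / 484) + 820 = 95671 / 118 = 810.77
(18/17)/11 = 18/187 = 0.10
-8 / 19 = -0.42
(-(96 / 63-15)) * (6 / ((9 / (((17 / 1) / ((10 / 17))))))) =81787 / 315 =259.64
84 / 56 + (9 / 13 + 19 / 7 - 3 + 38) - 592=-100481 / 182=-552.09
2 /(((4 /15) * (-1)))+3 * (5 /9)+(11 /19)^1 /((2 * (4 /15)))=-2165 /456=-4.75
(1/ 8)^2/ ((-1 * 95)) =-1/ 6080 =-0.00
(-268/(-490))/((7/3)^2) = 1206/12005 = 0.10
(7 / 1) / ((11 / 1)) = 0.64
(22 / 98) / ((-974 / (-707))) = 1111 / 6818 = 0.16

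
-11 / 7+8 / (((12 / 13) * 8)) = -41 / 84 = -0.49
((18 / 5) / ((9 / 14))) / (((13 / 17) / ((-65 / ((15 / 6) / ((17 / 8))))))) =-2023 / 5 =-404.60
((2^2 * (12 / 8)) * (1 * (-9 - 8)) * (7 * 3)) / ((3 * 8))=-357 / 4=-89.25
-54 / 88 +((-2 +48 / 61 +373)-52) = 856661 / 2684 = 319.17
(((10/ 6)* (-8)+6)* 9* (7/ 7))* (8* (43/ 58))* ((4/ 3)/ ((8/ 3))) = -5676/ 29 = -195.72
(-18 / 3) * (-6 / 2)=18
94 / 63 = 1.49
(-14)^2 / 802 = 98 / 401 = 0.24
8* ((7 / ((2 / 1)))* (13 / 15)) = 364 / 15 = 24.27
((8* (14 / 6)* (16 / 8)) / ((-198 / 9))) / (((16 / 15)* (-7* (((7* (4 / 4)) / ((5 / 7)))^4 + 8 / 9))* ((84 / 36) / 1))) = 84375 / 7990784186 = 0.00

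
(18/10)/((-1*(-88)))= 9/440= 0.02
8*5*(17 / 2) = 340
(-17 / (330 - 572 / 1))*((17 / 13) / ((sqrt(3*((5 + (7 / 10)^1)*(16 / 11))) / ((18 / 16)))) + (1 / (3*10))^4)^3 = 18698350236437299 / 825925212684000000000000 + 35319106003809083*sqrt(2090) / 895488735398400000000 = 0.00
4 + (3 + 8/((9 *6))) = 193/27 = 7.15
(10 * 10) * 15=1500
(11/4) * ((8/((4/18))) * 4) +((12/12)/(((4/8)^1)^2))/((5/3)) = 1992/5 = 398.40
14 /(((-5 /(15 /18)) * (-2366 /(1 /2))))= 1 /2028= 0.00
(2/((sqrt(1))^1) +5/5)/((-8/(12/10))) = -9/20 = -0.45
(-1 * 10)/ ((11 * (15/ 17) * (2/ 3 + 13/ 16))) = -544/ 781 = -0.70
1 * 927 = 927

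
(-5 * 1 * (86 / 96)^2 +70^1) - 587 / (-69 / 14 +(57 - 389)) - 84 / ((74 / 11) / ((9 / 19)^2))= 9425164434523 / 145163448576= 64.93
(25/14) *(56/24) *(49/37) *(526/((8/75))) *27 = 217468125/296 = 734689.61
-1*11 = -11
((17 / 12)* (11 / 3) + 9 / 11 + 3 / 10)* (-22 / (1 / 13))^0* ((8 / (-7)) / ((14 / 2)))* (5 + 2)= -24998 / 3465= -7.21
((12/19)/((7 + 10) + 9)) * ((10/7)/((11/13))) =60/1463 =0.04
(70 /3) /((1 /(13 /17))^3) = 153790 /14739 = 10.43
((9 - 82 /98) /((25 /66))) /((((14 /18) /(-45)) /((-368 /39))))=52462080 /4459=11765.44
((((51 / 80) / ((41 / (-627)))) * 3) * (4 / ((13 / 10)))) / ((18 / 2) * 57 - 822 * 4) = 31977 / 986050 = 0.03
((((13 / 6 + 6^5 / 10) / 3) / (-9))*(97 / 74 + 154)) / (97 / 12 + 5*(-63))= 29872861 / 2044065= 14.61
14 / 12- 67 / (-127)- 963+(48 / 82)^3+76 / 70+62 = -1650670328129 / 1838123070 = -898.02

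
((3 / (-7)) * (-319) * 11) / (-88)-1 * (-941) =51739 / 56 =923.91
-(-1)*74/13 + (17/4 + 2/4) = 543/52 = 10.44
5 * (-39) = -195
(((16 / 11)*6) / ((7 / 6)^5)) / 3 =248832 / 184877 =1.35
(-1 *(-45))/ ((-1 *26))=-45/ 26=-1.73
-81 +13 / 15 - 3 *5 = -1427 / 15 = -95.13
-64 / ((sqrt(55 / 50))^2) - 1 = -651 / 11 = -59.18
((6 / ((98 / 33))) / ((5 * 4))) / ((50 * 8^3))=99 / 25088000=0.00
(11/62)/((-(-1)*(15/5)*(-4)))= -11/744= -0.01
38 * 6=228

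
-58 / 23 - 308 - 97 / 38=-273627 / 874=-313.07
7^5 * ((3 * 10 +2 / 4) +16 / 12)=3210137 / 6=535022.83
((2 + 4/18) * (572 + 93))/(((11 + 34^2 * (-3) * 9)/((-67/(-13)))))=-891100/3650517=-0.24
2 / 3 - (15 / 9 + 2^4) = -17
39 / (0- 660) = -13 / 220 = -0.06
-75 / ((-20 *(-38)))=-15 / 152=-0.10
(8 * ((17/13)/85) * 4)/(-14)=-16/455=-0.04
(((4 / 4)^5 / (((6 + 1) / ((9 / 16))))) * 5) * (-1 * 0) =0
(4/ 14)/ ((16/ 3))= 3/ 56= 0.05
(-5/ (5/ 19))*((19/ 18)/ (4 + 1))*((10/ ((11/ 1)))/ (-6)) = 361/ 594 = 0.61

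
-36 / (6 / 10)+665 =605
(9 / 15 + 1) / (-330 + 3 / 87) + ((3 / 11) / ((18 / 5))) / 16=-5767 / 50524320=-0.00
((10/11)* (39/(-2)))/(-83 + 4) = 195/869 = 0.22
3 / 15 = 1 / 5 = 0.20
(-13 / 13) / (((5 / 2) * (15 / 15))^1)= -2 / 5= -0.40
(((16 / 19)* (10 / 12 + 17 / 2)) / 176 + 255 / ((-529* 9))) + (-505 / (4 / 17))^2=24445775047427 / 5306928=4606389.05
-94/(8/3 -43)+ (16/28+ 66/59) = 200924/49973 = 4.02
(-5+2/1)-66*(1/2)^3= -45/4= -11.25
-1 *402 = -402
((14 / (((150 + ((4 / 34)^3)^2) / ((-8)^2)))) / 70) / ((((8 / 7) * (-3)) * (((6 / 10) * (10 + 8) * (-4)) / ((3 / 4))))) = 168962983 / 391028624712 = 0.00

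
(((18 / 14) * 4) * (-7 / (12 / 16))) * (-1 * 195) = 9360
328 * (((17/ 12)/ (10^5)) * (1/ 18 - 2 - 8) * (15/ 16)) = -124763/ 2880000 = -0.04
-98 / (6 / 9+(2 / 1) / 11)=-231 / 2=-115.50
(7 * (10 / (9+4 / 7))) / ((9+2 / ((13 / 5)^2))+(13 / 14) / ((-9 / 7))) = 1490580 / 1747427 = 0.85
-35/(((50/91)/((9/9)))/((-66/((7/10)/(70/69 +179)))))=24866842/23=1081167.04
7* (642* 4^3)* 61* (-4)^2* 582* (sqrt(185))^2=30224391966720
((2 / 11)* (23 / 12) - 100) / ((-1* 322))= 6577 / 21252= 0.31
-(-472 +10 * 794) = -7468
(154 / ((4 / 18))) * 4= 2772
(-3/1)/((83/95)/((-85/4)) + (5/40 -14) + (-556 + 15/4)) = 193800/36574331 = 0.01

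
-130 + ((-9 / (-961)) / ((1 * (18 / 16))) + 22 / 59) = -7349256 / 56699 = -129.62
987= 987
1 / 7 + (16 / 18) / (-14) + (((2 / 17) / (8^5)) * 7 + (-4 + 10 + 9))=264602041 / 17547264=15.08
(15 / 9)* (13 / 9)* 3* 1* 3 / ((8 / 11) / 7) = 5005 / 24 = 208.54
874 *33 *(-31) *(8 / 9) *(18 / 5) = -14305632 / 5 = -2861126.40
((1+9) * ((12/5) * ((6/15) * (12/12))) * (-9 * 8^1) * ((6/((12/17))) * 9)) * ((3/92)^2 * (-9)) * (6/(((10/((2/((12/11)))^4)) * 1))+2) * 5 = 234983673/10580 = 22210.18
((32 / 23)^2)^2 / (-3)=-1048576 / 839523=-1.25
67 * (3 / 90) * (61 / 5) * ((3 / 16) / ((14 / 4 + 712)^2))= 4087 / 409552200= 0.00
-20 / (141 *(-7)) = 20 / 987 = 0.02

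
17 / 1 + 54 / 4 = 61 / 2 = 30.50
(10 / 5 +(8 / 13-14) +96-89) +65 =788 / 13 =60.62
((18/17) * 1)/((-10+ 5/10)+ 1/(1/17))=12/85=0.14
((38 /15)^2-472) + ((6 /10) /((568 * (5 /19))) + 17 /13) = -154267807 /332280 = -464.27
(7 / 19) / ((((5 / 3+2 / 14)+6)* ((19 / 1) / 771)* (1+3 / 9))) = 340011 / 236816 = 1.44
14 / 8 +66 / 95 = 929 / 380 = 2.44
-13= -13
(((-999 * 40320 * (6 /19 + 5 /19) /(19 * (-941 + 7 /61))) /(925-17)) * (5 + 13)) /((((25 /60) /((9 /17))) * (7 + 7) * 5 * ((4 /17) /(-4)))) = -93824609472 /11758165295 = -7.98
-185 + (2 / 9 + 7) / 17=-28240 / 153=-184.58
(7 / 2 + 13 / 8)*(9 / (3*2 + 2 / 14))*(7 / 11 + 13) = 193725 / 1892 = 102.39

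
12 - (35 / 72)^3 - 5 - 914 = -338578811 / 373248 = -907.11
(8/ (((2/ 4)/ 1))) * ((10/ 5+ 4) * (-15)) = -1440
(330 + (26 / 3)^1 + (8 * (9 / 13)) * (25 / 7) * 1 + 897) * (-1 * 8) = -2741896 / 273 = -10043.58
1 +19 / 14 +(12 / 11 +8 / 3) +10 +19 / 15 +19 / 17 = 726457 / 39270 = 18.50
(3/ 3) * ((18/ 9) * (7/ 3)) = 14/ 3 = 4.67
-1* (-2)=2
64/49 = 1.31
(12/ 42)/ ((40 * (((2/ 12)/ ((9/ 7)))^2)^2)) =2125764/ 84035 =25.30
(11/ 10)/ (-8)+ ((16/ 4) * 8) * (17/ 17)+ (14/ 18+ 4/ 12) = 23741/ 720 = 32.97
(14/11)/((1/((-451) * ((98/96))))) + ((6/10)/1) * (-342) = -94939/120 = -791.16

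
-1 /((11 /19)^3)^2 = -47045881 /1771561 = -26.56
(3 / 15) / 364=0.00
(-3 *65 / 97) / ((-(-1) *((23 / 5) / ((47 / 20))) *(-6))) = 3055 / 17848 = 0.17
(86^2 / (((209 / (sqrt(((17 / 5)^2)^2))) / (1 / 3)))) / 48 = 534361 / 188100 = 2.84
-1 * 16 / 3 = -16 / 3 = -5.33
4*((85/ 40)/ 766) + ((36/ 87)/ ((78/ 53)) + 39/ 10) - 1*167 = -470159437/ 2887820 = -162.81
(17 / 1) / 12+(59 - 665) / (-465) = 5059 / 1860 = 2.72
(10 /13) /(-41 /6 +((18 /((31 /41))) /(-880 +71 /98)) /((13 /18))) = -53424780 /477193793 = -0.11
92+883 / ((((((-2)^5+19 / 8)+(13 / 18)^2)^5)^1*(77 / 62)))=16899415904642740742349988 / 183689371300481543289023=92.00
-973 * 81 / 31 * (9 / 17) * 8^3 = -363170304 / 527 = -689127.71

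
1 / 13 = 0.08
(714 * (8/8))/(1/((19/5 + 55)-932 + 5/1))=-3099474/5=-619894.80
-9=-9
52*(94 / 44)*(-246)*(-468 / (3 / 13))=609641136 / 11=55421921.45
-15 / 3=-5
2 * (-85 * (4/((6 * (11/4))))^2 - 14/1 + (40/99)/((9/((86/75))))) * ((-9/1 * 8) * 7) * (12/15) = 1247698816/81675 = 15276.39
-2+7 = 5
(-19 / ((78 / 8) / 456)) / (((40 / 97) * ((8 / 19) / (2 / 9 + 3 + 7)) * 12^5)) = -15302429 / 72783360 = -0.21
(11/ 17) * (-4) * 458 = -20152/ 17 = -1185.41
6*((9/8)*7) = 189/4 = 47.25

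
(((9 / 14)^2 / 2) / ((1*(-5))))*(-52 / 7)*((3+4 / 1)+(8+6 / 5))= 85293 / 17150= 4.97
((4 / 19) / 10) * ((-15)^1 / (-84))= 1 / 266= 0.00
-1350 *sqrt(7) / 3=-450 *sqrt(7)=-1190.59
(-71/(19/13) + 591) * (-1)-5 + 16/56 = -72769/133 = -547.14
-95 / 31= -3.06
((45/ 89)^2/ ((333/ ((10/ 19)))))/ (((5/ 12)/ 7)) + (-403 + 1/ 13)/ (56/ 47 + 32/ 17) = -11651856433803/ 88894943332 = -131.07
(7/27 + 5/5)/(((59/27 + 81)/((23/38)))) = 391/42674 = 0.01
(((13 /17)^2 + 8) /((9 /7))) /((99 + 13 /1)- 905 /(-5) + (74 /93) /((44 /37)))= 0.02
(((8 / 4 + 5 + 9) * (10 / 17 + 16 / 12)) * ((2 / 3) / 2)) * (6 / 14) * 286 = 64064 / 51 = 1256.16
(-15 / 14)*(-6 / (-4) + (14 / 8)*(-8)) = 13.39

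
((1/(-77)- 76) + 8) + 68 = -1/77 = -0.01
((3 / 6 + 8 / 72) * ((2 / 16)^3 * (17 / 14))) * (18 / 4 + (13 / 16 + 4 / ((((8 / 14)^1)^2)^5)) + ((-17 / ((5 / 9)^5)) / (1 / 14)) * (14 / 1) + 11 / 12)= -89.68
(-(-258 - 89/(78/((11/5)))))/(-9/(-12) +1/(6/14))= 203198/2405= 84.49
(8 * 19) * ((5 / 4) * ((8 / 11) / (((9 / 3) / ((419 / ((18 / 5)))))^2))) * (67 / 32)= 27936144125 / 64152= 435468.02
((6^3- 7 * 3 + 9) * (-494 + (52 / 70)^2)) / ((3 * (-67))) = 613496 / 1225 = 500.81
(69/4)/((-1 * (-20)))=69/80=0.86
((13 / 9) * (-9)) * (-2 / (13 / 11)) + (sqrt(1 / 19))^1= 22.23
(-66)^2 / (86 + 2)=99 / 2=49.50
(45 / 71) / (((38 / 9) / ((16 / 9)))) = 360 / 1349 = 0.27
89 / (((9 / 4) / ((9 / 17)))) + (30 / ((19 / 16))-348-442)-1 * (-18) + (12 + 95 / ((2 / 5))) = -307687 / 646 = -476.30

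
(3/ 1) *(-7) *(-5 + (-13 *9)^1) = 2562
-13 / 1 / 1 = -13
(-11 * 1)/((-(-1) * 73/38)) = -418/73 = -5.73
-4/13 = -0.31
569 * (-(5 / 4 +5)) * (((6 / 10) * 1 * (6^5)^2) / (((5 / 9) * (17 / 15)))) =-3483531982080 / 17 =-204913646004.71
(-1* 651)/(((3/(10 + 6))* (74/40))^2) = -22220800/4107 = -5410.47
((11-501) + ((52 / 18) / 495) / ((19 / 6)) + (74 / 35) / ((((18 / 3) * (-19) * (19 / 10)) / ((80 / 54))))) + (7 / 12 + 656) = 7500869197 / 45031140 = 166.57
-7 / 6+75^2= 5623.83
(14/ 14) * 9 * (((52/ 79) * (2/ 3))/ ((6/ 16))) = 832/ 79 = 10.53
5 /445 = 1 /89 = 0.01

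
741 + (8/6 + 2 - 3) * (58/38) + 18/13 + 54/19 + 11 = 560741/741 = 756.74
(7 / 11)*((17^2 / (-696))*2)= -2023 / 3828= -0.53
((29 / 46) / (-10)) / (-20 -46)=29 / 30360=0.00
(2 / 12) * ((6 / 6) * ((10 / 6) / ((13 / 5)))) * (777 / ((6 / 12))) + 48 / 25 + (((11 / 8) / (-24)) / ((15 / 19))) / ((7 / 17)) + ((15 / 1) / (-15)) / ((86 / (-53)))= 168.39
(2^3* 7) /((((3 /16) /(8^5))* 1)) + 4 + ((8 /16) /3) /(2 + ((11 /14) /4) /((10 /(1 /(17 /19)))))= 188384446540 /19249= 9786713.42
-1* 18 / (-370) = 0.05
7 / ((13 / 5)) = 35 / 13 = 2.69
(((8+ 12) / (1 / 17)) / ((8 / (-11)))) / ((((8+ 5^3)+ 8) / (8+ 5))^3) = -2054195 / 5606442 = -0.37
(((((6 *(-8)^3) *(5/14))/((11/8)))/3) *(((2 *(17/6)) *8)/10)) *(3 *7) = -25320.73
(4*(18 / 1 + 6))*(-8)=-768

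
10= 10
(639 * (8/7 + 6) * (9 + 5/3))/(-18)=-56800/21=-2704.76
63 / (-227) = -63 / 227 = -0.28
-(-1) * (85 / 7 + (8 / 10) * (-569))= -15507 / 35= -443.06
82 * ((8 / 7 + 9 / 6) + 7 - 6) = 298.71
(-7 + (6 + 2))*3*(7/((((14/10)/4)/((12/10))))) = 72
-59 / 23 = -2.57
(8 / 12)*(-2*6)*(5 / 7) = -40 / 7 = -5.71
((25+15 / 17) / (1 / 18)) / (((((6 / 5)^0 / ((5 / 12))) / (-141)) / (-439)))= 204266700 / 17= 12015688.24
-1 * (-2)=2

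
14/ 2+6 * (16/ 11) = 15.73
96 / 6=16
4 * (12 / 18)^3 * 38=1216 / 27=45.04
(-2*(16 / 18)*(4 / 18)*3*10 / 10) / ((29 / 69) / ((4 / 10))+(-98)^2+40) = -1472 / 11979153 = -0.00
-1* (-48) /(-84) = -0.57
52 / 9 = 5.78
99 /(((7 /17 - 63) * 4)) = -1683 /4256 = -0.40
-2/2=-1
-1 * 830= -830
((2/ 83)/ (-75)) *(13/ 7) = -26/ 43575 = -0.00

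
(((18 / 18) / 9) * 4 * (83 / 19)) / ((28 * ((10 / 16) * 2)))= 332 / 5985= 0.06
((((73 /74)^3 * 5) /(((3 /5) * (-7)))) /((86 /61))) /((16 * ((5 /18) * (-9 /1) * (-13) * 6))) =-118650185 /456664755456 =-0.00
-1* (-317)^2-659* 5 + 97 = -103687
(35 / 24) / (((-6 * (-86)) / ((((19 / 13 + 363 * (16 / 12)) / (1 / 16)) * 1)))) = 220885 / 10062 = 21.95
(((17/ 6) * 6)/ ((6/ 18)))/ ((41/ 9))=459/ 41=11.20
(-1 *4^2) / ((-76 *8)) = 1 / 38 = 0.03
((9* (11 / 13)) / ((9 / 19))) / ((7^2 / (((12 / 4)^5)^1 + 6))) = 52041 / 637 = 81.70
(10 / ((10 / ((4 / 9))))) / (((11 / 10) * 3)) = 40 / 297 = 0.13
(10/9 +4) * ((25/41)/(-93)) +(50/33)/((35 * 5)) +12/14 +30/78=41802295/34351317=1.22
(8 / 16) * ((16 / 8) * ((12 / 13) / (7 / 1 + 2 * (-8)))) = -4 / 39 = -0.10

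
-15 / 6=-5 / 2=-2.50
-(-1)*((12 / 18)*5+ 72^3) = 373251.33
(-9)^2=81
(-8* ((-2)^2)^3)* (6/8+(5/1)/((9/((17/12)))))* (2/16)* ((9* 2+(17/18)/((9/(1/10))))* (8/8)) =-19373528/10935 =-1771.70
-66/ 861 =-0.08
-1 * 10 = -10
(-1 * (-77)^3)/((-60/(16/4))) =-456533/15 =-30435.53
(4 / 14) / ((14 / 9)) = 9 / 49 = 0.18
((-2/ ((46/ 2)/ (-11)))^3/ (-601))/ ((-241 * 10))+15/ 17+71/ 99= 23720303776912/ 14829589961505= 1.60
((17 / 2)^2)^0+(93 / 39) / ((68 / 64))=717 / 221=3.24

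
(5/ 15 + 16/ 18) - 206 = -1843/ 9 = -204.78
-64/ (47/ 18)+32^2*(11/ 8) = 65024/ 47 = 1383.49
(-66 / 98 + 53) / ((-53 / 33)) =-84612 / 2597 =-32.58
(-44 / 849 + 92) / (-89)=-78064 / 75561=-1.03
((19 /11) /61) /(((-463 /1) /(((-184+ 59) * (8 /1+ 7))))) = 35625 /310673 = 0.11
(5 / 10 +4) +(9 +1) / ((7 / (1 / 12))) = 97 / 21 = 4.62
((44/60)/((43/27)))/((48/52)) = 0.50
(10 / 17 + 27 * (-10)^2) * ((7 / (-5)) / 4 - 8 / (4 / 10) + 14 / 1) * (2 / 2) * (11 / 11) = -583057 / 34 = -17148.74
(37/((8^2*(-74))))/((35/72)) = -0.02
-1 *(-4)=4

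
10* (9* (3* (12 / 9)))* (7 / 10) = 252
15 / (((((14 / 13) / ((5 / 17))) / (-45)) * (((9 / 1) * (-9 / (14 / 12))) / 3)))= 1625 / 204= 7.97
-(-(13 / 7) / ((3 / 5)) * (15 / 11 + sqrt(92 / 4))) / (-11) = -1.73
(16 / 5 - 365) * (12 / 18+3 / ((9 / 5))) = -4221 / 5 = -844.20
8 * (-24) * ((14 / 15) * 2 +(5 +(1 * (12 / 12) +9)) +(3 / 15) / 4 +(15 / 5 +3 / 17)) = -65584 / 17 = -3857.88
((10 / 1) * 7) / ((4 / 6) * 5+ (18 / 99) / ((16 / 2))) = 9240 / 443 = 20.86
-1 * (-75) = 75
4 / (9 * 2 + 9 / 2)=8 / 45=0.18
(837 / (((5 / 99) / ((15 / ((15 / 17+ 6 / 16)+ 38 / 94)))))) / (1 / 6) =9533885328 / 10621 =897644.79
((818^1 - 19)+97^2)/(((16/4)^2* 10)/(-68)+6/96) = -2776576/623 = -4456.78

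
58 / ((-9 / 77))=-4466 / 9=-496.22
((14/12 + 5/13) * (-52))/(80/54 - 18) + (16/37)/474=9551225/1955487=4.88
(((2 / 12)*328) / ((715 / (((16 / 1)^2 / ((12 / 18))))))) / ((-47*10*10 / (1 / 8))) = -656 / 840125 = -0.00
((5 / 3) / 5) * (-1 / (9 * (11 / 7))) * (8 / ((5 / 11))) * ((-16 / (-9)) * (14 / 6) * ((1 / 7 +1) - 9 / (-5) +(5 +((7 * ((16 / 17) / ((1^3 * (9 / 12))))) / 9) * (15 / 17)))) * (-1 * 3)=718124288 / 15801075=45.45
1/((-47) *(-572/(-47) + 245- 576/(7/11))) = 7/213183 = 0.00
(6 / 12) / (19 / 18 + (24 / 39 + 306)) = 117 / 71995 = 0.00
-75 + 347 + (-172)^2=29856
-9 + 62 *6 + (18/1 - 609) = -228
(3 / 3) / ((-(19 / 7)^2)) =-0.14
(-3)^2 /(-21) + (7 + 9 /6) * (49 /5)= 5801 /70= 82.87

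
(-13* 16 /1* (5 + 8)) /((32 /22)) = -1859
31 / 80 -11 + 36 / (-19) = -19011 / 1520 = -12.51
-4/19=-0.21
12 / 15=4 / 5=0.80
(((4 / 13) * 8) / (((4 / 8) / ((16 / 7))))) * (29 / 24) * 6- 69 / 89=654457 / 8099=80.81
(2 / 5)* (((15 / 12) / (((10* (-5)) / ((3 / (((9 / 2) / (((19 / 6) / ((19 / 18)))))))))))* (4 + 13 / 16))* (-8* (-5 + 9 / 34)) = -12397 / 3400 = -3.65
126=126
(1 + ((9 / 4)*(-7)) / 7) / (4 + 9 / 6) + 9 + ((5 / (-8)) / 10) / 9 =13885 / 1584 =8.77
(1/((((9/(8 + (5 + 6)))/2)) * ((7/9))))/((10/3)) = 57/35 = 1.63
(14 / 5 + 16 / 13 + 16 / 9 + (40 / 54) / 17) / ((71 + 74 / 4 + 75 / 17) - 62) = 349196 / 1904175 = 0.18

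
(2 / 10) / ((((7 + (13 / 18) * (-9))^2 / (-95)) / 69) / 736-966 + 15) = -3859584 / 18352321921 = -0.00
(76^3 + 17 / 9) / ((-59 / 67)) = -264703667 / 531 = -498500.31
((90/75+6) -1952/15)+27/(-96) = -59143/480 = -123.21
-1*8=-8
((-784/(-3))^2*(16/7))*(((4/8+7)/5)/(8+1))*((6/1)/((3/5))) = 260171.85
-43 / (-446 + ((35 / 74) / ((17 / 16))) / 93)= 2515371 / 26089382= 0.10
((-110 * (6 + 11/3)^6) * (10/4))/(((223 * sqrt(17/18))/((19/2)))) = -3107951852225 * sqrt(34)/1842426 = -9836117.02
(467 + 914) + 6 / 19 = 26245 / 19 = 1381.32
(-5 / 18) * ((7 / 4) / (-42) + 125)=-14995 / 432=-34.71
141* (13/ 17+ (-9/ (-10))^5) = 324840453/ 1700000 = 191.08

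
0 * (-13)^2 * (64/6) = 0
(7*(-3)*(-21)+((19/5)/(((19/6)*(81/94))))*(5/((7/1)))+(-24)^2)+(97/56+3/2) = 220585/216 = 1021.23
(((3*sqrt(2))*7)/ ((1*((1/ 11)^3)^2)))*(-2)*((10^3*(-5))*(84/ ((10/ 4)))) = 12500134416000*sqrt(2) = 17677859622593.89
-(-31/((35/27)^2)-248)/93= 10529/3675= 2.87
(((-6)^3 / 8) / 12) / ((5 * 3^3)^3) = -1 / 1093500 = -0.00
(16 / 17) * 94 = 1504 / 17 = 88.47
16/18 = 8/9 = 0.89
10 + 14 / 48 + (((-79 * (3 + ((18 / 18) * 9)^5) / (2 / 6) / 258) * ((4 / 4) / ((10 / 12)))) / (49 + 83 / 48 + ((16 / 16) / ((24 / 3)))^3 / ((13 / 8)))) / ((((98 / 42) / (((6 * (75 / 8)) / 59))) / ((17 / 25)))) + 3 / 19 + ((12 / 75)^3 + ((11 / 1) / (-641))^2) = -325452841081110596376821 / 940446281756695875000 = -346.06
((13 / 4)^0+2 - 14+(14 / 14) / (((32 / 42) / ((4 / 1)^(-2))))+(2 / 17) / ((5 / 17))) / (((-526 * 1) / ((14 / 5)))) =0.06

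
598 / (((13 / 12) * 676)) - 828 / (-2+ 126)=-30705 / 5239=-5.86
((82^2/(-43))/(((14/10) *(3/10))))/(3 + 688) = -336200/623973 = -0.54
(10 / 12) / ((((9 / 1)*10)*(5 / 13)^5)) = 371293 / 337500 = 1.10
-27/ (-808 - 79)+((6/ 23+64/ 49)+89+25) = 115556857/ 999649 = 115.60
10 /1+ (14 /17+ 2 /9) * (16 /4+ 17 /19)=14650 /969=15.12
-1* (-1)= 1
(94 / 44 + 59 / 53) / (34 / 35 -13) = -315 / 1166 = -0.27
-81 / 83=-0.98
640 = 640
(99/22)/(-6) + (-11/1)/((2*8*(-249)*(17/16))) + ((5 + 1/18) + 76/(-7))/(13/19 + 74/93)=-482229091/103313420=-4.67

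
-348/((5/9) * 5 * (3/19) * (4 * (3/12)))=-19836/25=-793.44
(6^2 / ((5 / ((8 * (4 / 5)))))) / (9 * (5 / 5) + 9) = 64 / 25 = 2.56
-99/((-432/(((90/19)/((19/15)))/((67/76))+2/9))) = 281303/274968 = 1.02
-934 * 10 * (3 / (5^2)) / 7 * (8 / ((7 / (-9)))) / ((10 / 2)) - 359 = -36287 / 1225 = -29.62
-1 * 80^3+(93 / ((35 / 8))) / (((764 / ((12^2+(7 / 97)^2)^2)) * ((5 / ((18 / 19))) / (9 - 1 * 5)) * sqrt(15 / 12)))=-512000+1966884061032864 * sqrt(5) / 11244546626215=-511608.87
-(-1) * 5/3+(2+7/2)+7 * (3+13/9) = 689/18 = 38.28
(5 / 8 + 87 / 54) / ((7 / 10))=115 / 36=3.19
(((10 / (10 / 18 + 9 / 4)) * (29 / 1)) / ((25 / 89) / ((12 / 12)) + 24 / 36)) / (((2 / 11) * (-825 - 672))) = -464580 / 1159177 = -0.40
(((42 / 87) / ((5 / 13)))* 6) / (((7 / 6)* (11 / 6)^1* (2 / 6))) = 16848 / 1595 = 10.56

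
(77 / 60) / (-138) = -77 / 8280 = -0.01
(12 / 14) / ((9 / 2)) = 4 / 21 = 0.19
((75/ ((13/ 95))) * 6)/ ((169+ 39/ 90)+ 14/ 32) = 10260000/ 529997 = 19.36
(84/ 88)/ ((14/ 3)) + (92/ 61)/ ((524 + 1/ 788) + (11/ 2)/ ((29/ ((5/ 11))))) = 6667574299/ 32144783748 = 0.21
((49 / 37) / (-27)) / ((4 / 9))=-49 / 444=-0.11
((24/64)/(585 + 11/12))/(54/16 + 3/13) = 0.00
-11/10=-1.10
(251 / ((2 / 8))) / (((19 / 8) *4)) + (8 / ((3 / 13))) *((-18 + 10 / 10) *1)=-27568 / 57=-483.65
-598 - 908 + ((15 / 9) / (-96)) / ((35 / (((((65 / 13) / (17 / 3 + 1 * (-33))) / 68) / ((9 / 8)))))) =-6348476731 / 4215456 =-1506.00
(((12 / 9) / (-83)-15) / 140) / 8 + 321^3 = 9224279775941 / 278880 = 33076160.99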